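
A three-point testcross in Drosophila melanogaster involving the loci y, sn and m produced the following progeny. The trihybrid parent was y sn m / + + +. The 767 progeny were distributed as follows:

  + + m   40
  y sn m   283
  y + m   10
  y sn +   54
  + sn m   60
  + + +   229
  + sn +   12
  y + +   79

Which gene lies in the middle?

The two rarest classes, y + m and + sn +, are the double crossovers. Comparing them with the parentals, only the sn allele has switched, so sn is the middle locus and the order is y – sn – m.

sn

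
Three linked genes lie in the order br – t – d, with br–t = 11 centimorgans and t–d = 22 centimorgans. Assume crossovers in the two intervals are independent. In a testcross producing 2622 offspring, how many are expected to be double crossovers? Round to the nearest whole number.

Map distances give recombination frequencies of 0.110 and 0.220 for the two intervals.
With no interference, expected double-crossover frequency = 0.110 × 0.220 = 0.02420.
Expected number = 0.02420 × 2622 = 63.45 ≈ 63.

63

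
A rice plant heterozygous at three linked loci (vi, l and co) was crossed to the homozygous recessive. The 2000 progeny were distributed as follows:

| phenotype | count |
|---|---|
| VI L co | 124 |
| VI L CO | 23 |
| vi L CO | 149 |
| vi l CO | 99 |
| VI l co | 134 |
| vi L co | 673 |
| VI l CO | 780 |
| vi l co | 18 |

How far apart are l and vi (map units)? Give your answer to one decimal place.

13.2 map units

The two most frequent reciprocal classes, VI l CO and vi L co, are the parental types, so the F1 was VI l CO / vi L co.
The two rarest classes, VI L CO and vi l co, are the double crossovers. Comparing them with the parentals, only the l allele has switched, so l is the middle locus and the order is vi – l – co.
Crossovers in the vi–l interval produce the single-crossover classes vi l CO and VI L co (99 + 124 = 223) plus the double crossovers (41).
RF(vi–l) = (223 + 41) / 2000 = 264/2000 = 0.1320 → 13.2 map units.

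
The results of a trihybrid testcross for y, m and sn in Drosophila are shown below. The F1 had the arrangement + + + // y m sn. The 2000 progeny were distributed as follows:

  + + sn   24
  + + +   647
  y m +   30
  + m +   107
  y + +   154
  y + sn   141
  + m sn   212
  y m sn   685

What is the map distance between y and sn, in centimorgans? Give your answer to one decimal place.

21.0 centimorgans

The two rarest classes, + + sn and y m +, are the double crossovers. Comparing them with the parentals, only the sn allele has switched, so sn is the middle locus and the order is m – sn – y.
Crossovers in the sn–y interval produce the single-crossover classes y + + and + m sn (154 + 212 = 366) plus the double crossovers (54).
RF(sn–y) = (366 + 54) / 2000 = 420/2000 = 0.2100 → 21.0 centimorgans.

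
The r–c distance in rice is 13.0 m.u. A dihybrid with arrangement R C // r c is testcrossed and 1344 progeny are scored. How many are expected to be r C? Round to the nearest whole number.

A map distance of 13.0 m.u. corresponds to a recombination frequency of 0.130.
The F1 is R C / r c, so r C is a recombinant gamete class with expected frequency r/2 = 0.130/2 = 0.0650.
Expected number = 0.0650 × 1344 = 87.36 ≈ 87.

87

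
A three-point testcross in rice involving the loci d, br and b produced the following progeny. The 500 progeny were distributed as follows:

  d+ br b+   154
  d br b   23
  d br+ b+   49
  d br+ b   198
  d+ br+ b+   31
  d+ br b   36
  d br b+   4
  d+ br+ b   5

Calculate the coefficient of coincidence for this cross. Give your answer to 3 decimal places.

The two most frequent reciprocal classes, d br+ b and d+ br b+, are the parental types, so the F1 was d br+ b / d+ br b+.
The two rarest classes, d+ br+ b and d br b+, are the double crossovers. Comparing them with the parentals, only the d allele has switched, so d is the middle locus and the order is b – d – br.
b–d: (85 + 9)/500 = 0.1880; d–br: (54 + 9)/500 = 0.1260.
Expected DCO frequency = 0.1880 × 0.1260 ≈ 0.02369; observed = 9/500 ≈ 0.01800.
Coefficient of coincidence = 0.01800/0.02369 ≈ 0.760.

0.760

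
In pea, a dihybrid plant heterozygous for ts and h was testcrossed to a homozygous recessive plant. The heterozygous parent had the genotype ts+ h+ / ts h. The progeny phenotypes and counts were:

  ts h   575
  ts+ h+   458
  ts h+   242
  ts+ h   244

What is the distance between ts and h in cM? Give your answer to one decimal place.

The recombinant classes are ts+ h and ts h+: 244 + 242 = 486.
Recombination frequency = 486/1519 = 0.3199 ≈ 32.0%, i.e. 32.0 cM.

32.0 cM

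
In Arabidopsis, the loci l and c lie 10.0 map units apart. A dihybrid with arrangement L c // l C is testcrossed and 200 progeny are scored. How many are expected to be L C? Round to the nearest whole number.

10

A map distance of 10.0 map units corresponds to a recombination frequency of 0.100.
The F1 is L c / l C, so L C is a recombinant gamete class with expected frequency r/2 = 0.100/2 = 0.0500.
Expected number = 0.0500 × 200 = 10.00 ≈ 10.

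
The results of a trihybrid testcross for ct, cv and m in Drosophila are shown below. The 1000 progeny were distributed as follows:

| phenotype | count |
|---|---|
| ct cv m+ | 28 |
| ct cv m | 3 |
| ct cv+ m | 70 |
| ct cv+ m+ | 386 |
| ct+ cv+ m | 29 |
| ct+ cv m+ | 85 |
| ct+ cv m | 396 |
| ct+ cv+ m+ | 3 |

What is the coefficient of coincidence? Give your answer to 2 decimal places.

0.59

The two most frequent reciprocal classes, ct+ cv m and ct cv+ m+, are the parental types, so the F1 was ct+ cv m / ct cv+ m+.
The two rarest classes, ct cv m and ct+ cv+ m+, are the double crossovers. Comparing them with the parentals, only the ct allele has switched, so ct is the middle locus and the order is cv – ct – m.
cv–ct: (57 + 6)/1000 = 0.0630; ct–m: (155 + 6)/1000 = 0.1610.
Expected DCO frequency = 0.0630 × 0.1610 ≈ 0.01014; observed = 6/1000 ≈ 0.00600.
Coefficient of coincidence = 0.00600/0.01014 ≈ 0.59.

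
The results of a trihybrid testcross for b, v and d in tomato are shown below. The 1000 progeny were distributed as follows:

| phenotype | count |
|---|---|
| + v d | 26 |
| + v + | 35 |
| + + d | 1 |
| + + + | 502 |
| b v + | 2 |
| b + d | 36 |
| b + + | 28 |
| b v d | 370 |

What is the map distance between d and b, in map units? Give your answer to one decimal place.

5.7 map units

The two most frequent reciprocal classes, b v d and + + +, are the parental types, so the F1 was b v d / + + +.
The two rarest classes, b v + and + + d, are the double crossovers. Comparing them with the parentals, only the d allele has switched, so d is the middle locus and the order is v – d – b.
Crossovers in the d–b interval produce the single-crossover classes + v d and b + + (26 + 28 = 54) plus the double crossovers (3).
RF(d–b) = (54 + 3) / 1000 = 57/1000 = 0.0570 → 5.7 map units.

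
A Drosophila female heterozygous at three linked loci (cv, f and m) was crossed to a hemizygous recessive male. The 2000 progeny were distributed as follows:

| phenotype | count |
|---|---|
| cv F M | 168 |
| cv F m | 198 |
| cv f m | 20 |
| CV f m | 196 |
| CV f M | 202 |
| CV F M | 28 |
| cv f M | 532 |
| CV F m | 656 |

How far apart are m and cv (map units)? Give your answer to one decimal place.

The two most frequent reciprocal classes, CV F m and cv f M, are the parental types, so the F1 was CV F m / cv f M.
The two rarest classes, CV F M and cv f m, are the double crossovers. Comparing them with the parentals, only the m allele has switched, so m is the middle locus and the order is cv – m – f.
Crossovers in the cv–m interval produce the single-crossover classes cv F m and CV f M (198 + 202 = 400) plus the double crossovers (48).
RF(cv–m) = (400 + 48) / 2000 = 448/2000 = 0.2240 → 22.4 map units.

22.4 map units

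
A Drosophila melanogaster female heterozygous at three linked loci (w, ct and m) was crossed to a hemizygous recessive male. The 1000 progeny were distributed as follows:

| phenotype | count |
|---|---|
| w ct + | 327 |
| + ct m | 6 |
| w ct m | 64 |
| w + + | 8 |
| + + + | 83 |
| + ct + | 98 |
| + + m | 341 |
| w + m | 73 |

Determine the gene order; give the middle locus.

ct

The two most frequent reciprocal classes, + + m and w ct +, are the parental types, so the F1 was + + m / w ct +.
The two rarest classes, + ct m and w + +, are the double crossovers. Comparing them with the parentals, only the ct allele has switched, so ct is the middle locus and the order is w – ct – m.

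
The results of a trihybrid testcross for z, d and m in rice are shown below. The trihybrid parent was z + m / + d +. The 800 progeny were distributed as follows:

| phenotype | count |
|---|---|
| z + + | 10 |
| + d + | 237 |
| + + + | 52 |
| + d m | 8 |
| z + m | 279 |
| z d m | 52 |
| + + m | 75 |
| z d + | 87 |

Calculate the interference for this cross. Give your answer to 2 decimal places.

The two rarest classes, z + + and + d m, are the double crossovers. Comparing them with the parentals, only the m allele has switched, so m is the middle locus and the order is z – m – d.
z–m: (162 + 18)/800 = 0.2250; m–d: (104 + 18)/800 = 0.1525.
Expected DCO frequency = 0.2250 × 0.1525 ≈ 0.03431; observed = 18/800 ≈ 0.02250.
Coefficient of coincidence = 0.02250/0.03431 ≈ 0.66; interference = 1 − 0.66 = 0.34.

0.34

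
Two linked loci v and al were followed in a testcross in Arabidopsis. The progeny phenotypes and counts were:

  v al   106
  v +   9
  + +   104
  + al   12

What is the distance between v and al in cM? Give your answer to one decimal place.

The two most frequent classes, + + (104) and v al (106), are the parental types, so the F1 was + + / v al.
The recombinant classes are + al and v +: 12 + 9 = 21.
Recombination frequency = 21/231 = 0.0909 ≈ 9.1%, i.e. 9.1 cM.

9.1 cM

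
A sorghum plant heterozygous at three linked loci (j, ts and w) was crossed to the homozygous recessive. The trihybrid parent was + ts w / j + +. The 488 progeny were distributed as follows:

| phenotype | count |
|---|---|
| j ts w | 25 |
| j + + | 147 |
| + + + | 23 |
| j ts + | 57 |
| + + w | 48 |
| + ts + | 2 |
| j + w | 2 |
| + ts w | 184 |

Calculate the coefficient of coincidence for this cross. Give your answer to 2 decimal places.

The two rarest classes, + ts + and j + w, are the double crossovers. Comparing them with the parentals, only the w allele has switched, so w is the middle locus and the order is j – w – ts.
j–w: (48 + 4)/488 = 0.1066; w–ts: (105 + 4)/488 = 0.2234.
Expected DCO frequency = 0.1066 × 0.2234 ≈ 0.02381; observed = 4/488 ≈ 0.00820.
Coefficient of coincidence = 0.00820/0.02381 ≈ 0.34.

0.34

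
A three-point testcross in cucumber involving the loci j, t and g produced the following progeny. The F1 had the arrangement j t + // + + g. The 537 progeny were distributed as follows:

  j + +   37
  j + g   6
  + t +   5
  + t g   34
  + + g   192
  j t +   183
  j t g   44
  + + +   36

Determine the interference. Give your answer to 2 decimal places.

0.21

The two rarest classes, + t + and j + g, are the double crossovers. Comparing them with the parentals, only the j allele has switched, so j is the middle locus and the order is g – j – t.
g–j: (80 + 11)/537 = 0.1695; j–t: (71 + 11)/537 = 0.1527.
Expected DCO frequency = 0.1695 × 0.1527 ≈ 0.02588; observed = 11/537 ≈ 0.02048.
Coefficient of coincidence = 0.02048/0.02588 ≈ 0.79; interference = 1 − 0.79 = 0.21.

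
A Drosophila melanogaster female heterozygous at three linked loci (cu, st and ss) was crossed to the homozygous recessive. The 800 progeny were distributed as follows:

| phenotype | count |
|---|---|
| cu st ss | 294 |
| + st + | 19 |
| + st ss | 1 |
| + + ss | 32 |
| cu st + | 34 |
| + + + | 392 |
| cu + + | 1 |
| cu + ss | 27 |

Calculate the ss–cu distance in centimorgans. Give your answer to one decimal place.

8.5 centimorgans

The two most frequent reciprocal classes, cu st ss and + + +, are the parental types, so the F1 was cu st ss / + + +.
The two rarest classes, + st ss and cu + +, are the double crossovers. Comparing them with the parentals, only the cu allele has switched, so cu is the middle locus and the order is st – cu – ss.
Crossovers in the cu–ss interval produce the single-crossover classes cu st + and + + ss (34 + 32 = 66) plus the double crossovers (2).
RF(cu–ss) = (66 + 2) / 800 = 68/800 = 0.0850 → 8.5 centimorgans.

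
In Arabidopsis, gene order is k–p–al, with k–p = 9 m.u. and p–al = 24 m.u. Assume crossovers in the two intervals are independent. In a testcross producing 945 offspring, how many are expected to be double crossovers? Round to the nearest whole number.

20

Map distances give recombination frequencies of 0.090 and 0.240 for the two intervals.
With no interference, expected double-crossover frequency = 0.090 × 0.240 = 0.02160.
Expected number = 0.02160 × 945 = 20.41 ≈ 20.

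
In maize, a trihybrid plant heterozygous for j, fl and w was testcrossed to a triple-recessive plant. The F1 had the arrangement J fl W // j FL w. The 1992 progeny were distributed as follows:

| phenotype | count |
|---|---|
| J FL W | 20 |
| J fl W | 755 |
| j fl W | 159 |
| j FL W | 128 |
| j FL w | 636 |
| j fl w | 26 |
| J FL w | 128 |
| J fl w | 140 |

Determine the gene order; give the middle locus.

The two rarest classes, J FL W and j fl w, are the double crossovers. Comparing them with the parentals, only the fl allele has switched, so fl is the middle locus and the order is j – fl – w.

fl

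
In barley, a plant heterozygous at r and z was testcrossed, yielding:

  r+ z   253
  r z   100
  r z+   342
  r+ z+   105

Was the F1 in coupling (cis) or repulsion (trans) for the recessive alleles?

trans

The two most frequent classes are r+ z (253) and r z+ (342); these are the parental (non-recombinant) types.
So the F1 carried r+ z on one chromosome and r z+ on the other — the recessive alleles are on opposite chromosomes (trans / repulsion).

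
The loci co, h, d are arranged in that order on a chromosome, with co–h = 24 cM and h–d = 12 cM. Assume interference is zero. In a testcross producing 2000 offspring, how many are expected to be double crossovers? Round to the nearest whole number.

58

Map distances give recombination frequencies of 0.240 and 0.120 for the two intervals.
With no interference, expected double-crossover frequency = 0.240 × 0.120 = 0.02880.
Expected number = 0.02880 × 2000 = 57.60 ≈ 58.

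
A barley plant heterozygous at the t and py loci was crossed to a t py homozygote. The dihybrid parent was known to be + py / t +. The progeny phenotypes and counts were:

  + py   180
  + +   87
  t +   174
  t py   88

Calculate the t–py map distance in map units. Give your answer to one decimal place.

33.1 map units

The recombinant classes are + + and t py: 87 + 88 = 175.
Recombination frequency = 175/529 = 0.3308 ≈ 33.1%, i.e. 33.1 map units.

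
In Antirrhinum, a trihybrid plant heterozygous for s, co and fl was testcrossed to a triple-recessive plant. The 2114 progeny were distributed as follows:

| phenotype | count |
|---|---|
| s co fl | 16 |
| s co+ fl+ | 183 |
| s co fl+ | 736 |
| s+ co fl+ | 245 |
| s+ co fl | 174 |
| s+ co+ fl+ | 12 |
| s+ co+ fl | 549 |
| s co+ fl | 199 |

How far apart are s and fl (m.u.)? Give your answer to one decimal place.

The two most frequent reciprocal classes, s co fl+ and s+ co+ fl, are the parental types, so the F1 was s co fl+ / s+ co+ fl.
The two rarest classes, s co fl and s+ co+ fl+, are the double crossovers. Comparing them with the parentals, only the fl allele has switched, so fl is the middle locus and the order is s – fl – co.
Crossovers in the s–fl interval produce the single-crossover classes s+ co fl+ and s co+ fl (245 + 199 = 444) plus the double crossovers (28).
RF(s–fl) = (444 + 28) / 2114 = 472/2114 = 0.2233 → 22.3 m.u.

22.3 m.u.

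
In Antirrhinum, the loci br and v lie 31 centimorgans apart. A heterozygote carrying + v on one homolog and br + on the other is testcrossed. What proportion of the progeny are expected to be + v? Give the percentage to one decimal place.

A map distance of 31 centimorgans corresponds to a recombination frequency of 0.310.
The F1 is + v / br +, so + v is a parental gamete class with expected frequency (1 − r)/2 = 0.690/2 = 0.3450.
That is 0.3450 = 34.5% of the progeny.

34.5%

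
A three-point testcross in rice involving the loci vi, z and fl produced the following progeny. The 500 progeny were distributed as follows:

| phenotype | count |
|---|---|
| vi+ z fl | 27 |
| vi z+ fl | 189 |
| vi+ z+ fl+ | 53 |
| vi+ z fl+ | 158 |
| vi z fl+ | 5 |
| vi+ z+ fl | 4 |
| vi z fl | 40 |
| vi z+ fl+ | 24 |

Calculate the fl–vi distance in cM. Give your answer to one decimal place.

12.0 cM

The two most frequent reciprocal classes, vi z+ fl and vi+ z fl+, are the parental types, so the F1 was vi z+ fl / vi+ z fl+.
The two rarest classes, vi+ z+ fl and vi z fl+, are the double crossovers. Comparing them with the parentals, only the vi allele has switched, so vi is the middle locus and the order is fl – vi – z.
Crossovers in the fl–vi interval produce the single-crossover classes vi z+ fl+ and vi+ z fl (24 + 27 = 51) plus the double crossovers (9).
RF(fl–vi) = (51 + 9) / 500 = 60/500 = 0.1200 → 12.0 cM.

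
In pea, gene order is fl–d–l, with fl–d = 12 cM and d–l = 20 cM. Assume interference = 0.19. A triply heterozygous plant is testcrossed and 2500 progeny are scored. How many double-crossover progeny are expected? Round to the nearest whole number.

Map distances give recombination frequencies of 0.120 and 0.200 for the two intervals.
With interference 0.19 (so coincidence = 0.81), expected double-crossover frequency = 0.120 × 0.200 × 0.81 = 0.01944.
Expected number = 0.01944 × 2500 = 48.60 ≈ 49.

49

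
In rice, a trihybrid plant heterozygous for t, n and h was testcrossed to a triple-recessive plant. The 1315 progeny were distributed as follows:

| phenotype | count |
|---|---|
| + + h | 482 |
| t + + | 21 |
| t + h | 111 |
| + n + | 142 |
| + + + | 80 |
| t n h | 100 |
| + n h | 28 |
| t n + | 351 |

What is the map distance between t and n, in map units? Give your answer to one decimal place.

The two most frequent reciprocal classes, + + h and t n +, are the parental types, so the F1 was + + h / t n +.
The two rarest classes, + n h and t + +, are the double crossovers. Comparing them with the parentals, only the n allele has switched, so n is the middle locus and the order is h – n – t.
Crossovers in the n–t interval produce the single-crossover classes t + h and + n + (111 + 142 = 253) plus the double crossovers (49).
RF(n–t) = (253 + 49) / 1315 = 302/1315 = 0.2297 → 23.0 map units.

23.0 map units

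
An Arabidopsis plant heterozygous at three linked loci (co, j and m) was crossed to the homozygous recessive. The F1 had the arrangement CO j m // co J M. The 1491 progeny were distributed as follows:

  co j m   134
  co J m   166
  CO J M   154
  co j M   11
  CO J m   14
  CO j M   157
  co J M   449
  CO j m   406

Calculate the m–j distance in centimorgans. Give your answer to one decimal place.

23.3 centimorgans

The two rarest classes, CO J m and co j M, are the double crossovers. Comparing them with the parentals, only the j allele has switched, so j is the middle locus and the order is m – j – co.
Crossovers in the m–j interval produce the single-crossover classes CO j M and co J m (157 + 166 = 323) plus the double crossovers (25).
RF(m–j) = (323 + 25) / 1491 = 348/1491 = 0.2334 → 23.3 centimorgans.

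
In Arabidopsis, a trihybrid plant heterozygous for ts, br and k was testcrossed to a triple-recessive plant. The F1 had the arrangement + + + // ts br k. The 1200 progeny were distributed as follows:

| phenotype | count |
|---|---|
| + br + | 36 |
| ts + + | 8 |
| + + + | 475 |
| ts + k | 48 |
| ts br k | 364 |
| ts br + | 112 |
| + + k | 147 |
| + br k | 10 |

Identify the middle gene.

The two rarest classes, ts + + and + br k, are the double crossovers. Comparing them with the parentals, only the ts allele has switched, so ts is the middle locus and the order is k – ts – br.

ts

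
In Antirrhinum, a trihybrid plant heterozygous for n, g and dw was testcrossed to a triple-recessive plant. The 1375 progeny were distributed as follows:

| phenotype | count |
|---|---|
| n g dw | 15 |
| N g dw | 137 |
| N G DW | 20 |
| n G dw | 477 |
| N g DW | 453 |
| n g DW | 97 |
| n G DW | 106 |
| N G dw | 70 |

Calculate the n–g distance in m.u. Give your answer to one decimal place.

The two most frequent reciprocal classes, n G dw and N g DW, are the parental types, so the F1 was n G dw / N g DW.
The two rarest classes, n g dw and N G DW, are the double crossovers. Comparing them with the parentals, only the g allele has switched, so g is the middle locus and the order is dw – g – n.
Crossovers in the g–n interval produce the single-crossover classes N G dw and n g DW (70 + 97 = 167) plus the double crossovers (35).
RF(g–n) = (167 + 35) / 1375 = 202/1375 = 0.1469 → 14.7 m.u.

14.7 m.u.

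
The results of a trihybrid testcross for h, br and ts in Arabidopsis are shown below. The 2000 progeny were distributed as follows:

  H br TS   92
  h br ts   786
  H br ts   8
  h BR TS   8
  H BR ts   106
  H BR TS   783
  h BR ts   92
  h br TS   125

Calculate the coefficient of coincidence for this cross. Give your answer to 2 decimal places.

0.65

The two most frequent reciprocal classes, H BR TS and h br ts, are the parental types, so the F1 was H BR TS / h br ts.
The two rarest classes, h BR TS and H br ts, are the double crossovers. Comparing them with the parentals, only the h allele has switched, so h is the middle locus and the order is ts – h – br.
ts–h: (231 + 16)/2000 = 0.1235; h–br: (184 + 16)/2000 = 0.1000.
Expected DCO frequency = 0.1235 × 0.1000 ≈ 0.01235; observed = 16/2000 ≈ 0.00800.
Coefficient of coincidence = 0.00800/0.01235 ≈ 0.65.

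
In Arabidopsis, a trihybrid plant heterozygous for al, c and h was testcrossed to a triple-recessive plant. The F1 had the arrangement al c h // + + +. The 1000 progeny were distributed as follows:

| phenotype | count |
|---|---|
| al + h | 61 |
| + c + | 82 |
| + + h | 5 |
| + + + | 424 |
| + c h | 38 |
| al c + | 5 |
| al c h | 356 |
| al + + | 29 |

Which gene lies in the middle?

The two rarest classes, al c + and + + h, are the double crossovers. Comparing them with the parentals, only the h allele has switched, so h is the middle locus and the order is al – h – c.

h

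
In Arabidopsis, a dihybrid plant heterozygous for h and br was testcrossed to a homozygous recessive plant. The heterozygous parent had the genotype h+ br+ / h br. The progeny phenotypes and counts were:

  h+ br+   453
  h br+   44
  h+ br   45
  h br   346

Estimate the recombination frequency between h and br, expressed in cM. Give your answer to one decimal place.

10.0 cM

The recombinant classes are h+ br and h br+: 45 + 44 = 89.
Recombination frequency = 89/888 = 0.1002 ≈ 10.0%, i.e. 10.0 cM.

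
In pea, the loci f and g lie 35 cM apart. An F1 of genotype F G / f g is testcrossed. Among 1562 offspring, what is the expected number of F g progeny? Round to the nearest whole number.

A map distance of 35 cM corresponds to a recombination frequency of 0.350.
The F1 is F G / f g, so F g is a recombinant gamete class with expected frequency r/2 = 0.350/2 = 0.1750.
Expected number = 0.1750 × 1562 = 273.35 ≈ 273.

273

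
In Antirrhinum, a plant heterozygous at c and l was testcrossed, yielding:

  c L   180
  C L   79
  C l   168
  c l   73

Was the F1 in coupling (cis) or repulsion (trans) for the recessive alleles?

The two most frequent classes are C l (168) and c L (180); these are the parental (non-recombinant) types.
So the F1 carried C l on one chromosome and c L on the other — the recessive alleles are on opposite chromosomes (trans / repulsion).

trans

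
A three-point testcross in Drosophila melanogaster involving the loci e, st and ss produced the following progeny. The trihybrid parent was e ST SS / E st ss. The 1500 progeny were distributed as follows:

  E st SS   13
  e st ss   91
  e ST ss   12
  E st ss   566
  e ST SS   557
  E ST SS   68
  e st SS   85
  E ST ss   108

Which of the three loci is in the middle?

ss

The two rarest classes, e ST ss and E st SS, are the double crossovers. Comparing them with the parentals, only the ss allele has switched, so ss is the middle locus and the order is st – ss – e.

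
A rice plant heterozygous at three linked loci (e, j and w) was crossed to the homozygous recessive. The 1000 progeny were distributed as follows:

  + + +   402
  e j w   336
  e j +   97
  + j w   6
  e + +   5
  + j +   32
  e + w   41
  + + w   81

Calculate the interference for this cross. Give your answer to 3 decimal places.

The two most frequent reciprocal classes, e j w and + + +, are the parental types, so the F1 was e j w / + + +.
The two rarest classes, + j w and e + +, are the double crossovers. Comparing them with the parentals, only the e allele has switched, so e is the middle locus and the order is w – e – j.
w–e: (178 + 11)/1000 = 0.1890; e–j: (73 + 11)/1000 = 0.0840.
Expected DCO frequency = 0.1890 × 0.0840 ≈ 0.01588; observed = 11/1000 ≈ 0.01100.
Coefficient of coincidence = 0.01100/0.01588 ≈ 0.693; interference = 1 − 0.693 = 0.307.

0.307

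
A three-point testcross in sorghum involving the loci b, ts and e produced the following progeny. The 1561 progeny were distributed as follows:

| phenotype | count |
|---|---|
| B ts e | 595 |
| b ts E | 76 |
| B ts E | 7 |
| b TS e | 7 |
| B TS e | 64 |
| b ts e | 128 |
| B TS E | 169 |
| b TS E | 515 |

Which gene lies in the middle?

The two most frequent reciprocal classes, B ts e and b TS E, are the parental types, so the F1 was B ts e / b TS E.
The two rarest classes, B ts E and b TS e, are the double crossovers. Comparing them with the parentals, only the e allele has switched, so e is the middle locus and the order is b – e – ts.

e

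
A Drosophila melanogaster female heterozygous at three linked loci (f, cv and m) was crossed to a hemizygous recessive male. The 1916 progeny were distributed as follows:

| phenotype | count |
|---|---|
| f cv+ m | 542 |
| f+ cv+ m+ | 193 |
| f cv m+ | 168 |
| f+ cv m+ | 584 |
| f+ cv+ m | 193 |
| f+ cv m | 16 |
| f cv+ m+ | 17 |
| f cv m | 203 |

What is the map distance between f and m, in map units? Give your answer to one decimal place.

The two most frequent reciprocal classes, f cv+ m and f+ cv m+, are the parental types, so the F1 was f cv+ m / f+ cv m+.
The two rarest classes, f cv+ m+ and f+ cv m, are the double crossovers. Comparing them with the parentals, only the m allele has switched, so m is the middle locus and the order is f – m – cv.
Crossovers in the f–m interval produce the single-crossover classes f+ cv+ m and f cv m+ (193 + 168 = 361) plus the double crossovers (33).
RF(f–m) = (361 + 33) / 1916 = 394/1916 = 0.2056 → 20.6 map units.

20.6 map units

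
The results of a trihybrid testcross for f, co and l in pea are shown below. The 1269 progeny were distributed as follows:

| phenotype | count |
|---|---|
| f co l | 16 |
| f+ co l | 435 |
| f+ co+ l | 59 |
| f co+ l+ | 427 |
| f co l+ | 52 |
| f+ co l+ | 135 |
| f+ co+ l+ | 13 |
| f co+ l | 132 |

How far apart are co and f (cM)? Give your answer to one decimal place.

The two most frequent reciprocal classes, f+ co l and f co+ l+, are the parental types, so the F1 was f+ co l / f co+ l+.
The two rarest classes, f co l and f+ co+ l+, are the double crossovers. Comparing them with the parentals, only the f allele has switched, so f is the middle locus and the order is l – f – co.
Crossovers in the f–co interval produce the single-crossover classes f+ co+ l and f co l+ (59 + 52 = 111) plus the double crossovers (29).
RF(f–co) = (111 + 29) / 1269 = 140/1269 = 0.1103 → 11.0 cM.

11.0 cM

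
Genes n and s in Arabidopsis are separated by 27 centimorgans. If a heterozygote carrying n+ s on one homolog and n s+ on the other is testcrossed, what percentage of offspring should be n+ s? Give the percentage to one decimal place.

36.5%

A map distance of 27 centimorgans corresponds to a recombination frequency of 0.270.
The F1 is n+ s / n s+, so n+ s is a parental gamete class with expected frequency (1 − r)/2 = 0.730/2 = 0.3650.
That is 0.3650 = 36.5% of the progeny.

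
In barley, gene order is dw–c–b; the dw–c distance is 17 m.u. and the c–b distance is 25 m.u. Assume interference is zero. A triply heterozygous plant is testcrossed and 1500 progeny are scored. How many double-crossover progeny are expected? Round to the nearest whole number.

Map distances give recombination frequencies of 0.170 and 0.250 for the two intervals.
With no interference, expected double-crossover frequency = 0.170 × 0.250 = 0.04250.
Expected number = 0.04250 × 1500 = 63.75 ≈ 64.

64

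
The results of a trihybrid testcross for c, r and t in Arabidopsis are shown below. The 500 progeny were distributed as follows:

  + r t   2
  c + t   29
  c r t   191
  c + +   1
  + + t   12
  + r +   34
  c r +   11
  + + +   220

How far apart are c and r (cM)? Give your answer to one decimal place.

The two most frequent reciprocal classes, + + + and c r t, are the parental types, so the F1 was + + + / c r t.
The two rarest classes, c + + and + r t, are the double crossovers. Comparing them with the parentals, only the c allele has switched, so c is the middle locus and the order is t – c – r.
Crossovers in the c–r interval produce the single-crossover classes + r + and c + t (34 + 29 = 63) plus the double crossovers (3).
RF(c–r) = (63 + 3) / 500 = 66/500 = 0.1320 → 13.2 cM.

13.2 cM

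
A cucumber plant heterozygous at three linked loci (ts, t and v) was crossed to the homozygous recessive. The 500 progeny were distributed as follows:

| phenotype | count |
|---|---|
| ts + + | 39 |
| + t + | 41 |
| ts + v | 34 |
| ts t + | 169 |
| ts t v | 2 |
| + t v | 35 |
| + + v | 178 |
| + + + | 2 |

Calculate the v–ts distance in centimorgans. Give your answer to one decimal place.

15.8 centimorgans

The two most frequent reciprocal classes, + + v and ts t +, are the parental types, so the F1 was + + v / ts t +.
The two rarest classes, + + + and ts t v, are the double crossovers. Comparing them with the parentals, only the v allele has switched, so v is the middle locus and the order is t – v – ts.
Crossovers in the v–ts interval produce the single-crossover classes ts + v and + t + (34 + 41 = 75) plus the double crossovers (4).
RF(v–ts) = (75 + 4) / 500 = 79/500 = 0.1580 → 15.8 centimorgans.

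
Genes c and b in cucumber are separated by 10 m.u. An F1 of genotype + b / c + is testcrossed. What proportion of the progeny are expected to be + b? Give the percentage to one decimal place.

A map distance of 10 m.u. corresponds to a recombination frequency of 0.100.
The F1 is + b / c +, so + b is a parental gamete class with expected frequency (1 − r)/2 = 0.900/2 = 0.4500.
That is 0.4500 = 45.0% of the progeny.

45.0%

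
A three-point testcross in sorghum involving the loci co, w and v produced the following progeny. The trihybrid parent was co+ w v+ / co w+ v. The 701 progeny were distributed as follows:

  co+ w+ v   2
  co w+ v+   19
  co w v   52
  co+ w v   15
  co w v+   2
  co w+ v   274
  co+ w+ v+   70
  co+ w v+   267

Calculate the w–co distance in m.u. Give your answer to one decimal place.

18.0 m.u.

The two rarest classes, co w v+ and co+ w+ v, are the double crossovers. Comparing them with the parentals, only the co allele has switched, so co is the middle locus and the order is v – co – w.
Crossovers in the co–w interval produce the single-crossover classes co+ w+ v+ and co w v (70 + 52 = 122) plus the double crossovers (4).
RF(co–w) = (122 + 4) / 701 = 126/701 = 0.1797 → 18.0 m.u.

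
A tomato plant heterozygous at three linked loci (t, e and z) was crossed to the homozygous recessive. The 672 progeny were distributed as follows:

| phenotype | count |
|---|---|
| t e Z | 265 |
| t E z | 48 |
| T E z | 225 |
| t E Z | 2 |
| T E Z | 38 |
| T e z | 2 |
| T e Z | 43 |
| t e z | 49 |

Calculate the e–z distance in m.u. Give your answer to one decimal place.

13.5 m.u.

The two most frequent reciprocal classes, t e Z and T E z, are the parental types, so the F1 was t e Z / T E z.
The two rarest classes, t E Z and T e z, are the double crossovers. Comparing them with the parentals, only the e allele has switched, so e is the middle locus and the order is z – e – t.
Crossovers in the z–e interval produce the single-crossover classes t e z and T E Z (49 + 38 = 87) plus the double crossovers (4).
RF(z–e) = (87 + 4) / 672 = 91/672 = 0.1354 → 13.5 m.u.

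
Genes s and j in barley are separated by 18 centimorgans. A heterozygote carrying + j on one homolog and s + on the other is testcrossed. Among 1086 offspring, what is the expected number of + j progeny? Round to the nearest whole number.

A map distance of 18 centimorgans corresponds to a recombination frequency of 0.180.
The F1 is + j / s +, so + j is a parental gamete class with expected frequency (1 − r)/2 = 0.820/2 = 0.4100.
Expected number = 0.4100 × 1086 = 445.26 ≈ 445.

445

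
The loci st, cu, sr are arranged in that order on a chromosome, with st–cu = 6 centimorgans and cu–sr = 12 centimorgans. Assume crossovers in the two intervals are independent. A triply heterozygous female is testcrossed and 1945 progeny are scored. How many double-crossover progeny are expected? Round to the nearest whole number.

Map distances give recombination frequencies of 0.060 and 0.120 for the two intervals.
With no interference, expected double-crossover frequency = 0.060 × 0.120 = 0.00720.
Expected number = 0.00720 × 1945 = 14.00 ≈ 14.

14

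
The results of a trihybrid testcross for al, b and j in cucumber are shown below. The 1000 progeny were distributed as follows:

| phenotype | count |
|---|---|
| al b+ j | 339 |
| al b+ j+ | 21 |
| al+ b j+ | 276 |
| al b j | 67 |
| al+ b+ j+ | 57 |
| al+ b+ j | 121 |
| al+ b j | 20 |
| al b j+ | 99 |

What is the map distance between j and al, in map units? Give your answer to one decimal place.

The two most frequent reciprocal classes, al+ b j+ and al b+ j, are the parental types, so the F1 was al+ b j+ / al b+ j.
The two rarest classes, al+ b j and al b+ j+, are the double crossovers. Comparing them with the parentals, only the j allele has switched, so j is the middle locus and the order is b – j – al.
Crossovers in the j–al interval produce the single-crossover classes al b j+ and al+ b+ j (99 + 121 = 220) plus the double crossovers (41).
RF(j–al) = (220 + 41) / 1000 = 261/1000 = 0.2610 → 26.1 map units.

26.1 map units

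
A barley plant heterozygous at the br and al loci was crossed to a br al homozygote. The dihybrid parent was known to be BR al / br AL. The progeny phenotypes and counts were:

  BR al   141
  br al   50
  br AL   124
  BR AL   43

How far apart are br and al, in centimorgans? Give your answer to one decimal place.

The recombinant classes are BR AL and br al: 43 + 50 = 93.
Recombination frequency = 93/358 = 0.2598 ≈ 26.0%, i.e. 26.0 centimorgans.

26.0 centimorgans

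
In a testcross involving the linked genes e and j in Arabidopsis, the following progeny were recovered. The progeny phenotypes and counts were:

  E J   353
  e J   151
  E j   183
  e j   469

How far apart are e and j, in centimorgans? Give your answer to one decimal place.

28.9 centimorgans

The two most frequent classes, E J (353) and e j (469), are the parental types, so the F1 was E J / e j.
The recombinant classes are E j and e J: 183 + 151 = 334.
Recombination frequency = 334/1156 = 0.2889 ≈ 28.9%, i.e. 28.9 centimorgans.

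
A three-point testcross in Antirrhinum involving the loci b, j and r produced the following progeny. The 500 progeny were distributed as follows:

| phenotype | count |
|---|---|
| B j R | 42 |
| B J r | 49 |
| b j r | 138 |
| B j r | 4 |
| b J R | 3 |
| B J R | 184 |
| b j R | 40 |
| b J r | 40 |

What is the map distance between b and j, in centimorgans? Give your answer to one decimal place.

The two most frequent reciprocal classes, b j r and B J R, are the parental types, so the F1 was b j r / B J R.
The two rarest classes, B j r and b J R, are the double crossovers. Comparing them with the parentals, only the b allele has switched, so b is the middle locus and the order is j – b – r.
Crossovers in the j–b interval produce the single-crossover classes b J r and B j R (40 + 42 = 82) plus the double crossovers (7).
RF(j–b) = (82 + 7) / 500 = 89/500 = 0.1780 → 17.8 centimorgans.

17.8 centimorgans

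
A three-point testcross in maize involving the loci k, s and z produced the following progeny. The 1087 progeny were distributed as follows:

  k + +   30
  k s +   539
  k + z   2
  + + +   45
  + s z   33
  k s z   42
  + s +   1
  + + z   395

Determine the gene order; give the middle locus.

k

The two most frequent reciprocal classes, k s + and + + z, are the parental types, so the F1 was k s + / + + z.
The two rarest classes, + s + and k + z, are the double crossovers. Comparing them with the parentals, only the k allele has switched, so k is the middle locus and the order is z – k – s.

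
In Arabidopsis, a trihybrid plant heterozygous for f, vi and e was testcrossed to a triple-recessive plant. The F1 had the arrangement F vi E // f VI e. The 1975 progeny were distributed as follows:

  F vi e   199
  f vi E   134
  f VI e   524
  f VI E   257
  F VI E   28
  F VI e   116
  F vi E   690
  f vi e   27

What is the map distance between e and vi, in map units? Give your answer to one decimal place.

25.9 map units

The two rarest classes, F VI E and f vi e, are the double crossovers. Comparing them with the parentals, only the vi allele has switched, so vi is the middle locus and the order is e – vi – f.
Crossovers in the e–vi interval produce the single-crossover classes F vi e and f VI E (199 + 257 = 456) plus the double crossovers (55).
RF(e–vi) = (456 + 55) / 1975 = 511/1975 = 0.2587 → 25.9 map units.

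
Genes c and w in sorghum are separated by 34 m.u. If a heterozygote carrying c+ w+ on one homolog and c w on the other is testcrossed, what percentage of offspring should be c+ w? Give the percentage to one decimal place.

A map distance of 34 m.u. corresponds to a recombination frequency of 0.340.
The F1 is c+ w+ / c w, so c+ w is a recombinant gamete class with expected frequency r/2 = 0.340/2 = 0.1700.
That is 0.1700 = 17.0% of the progeny.

17.0%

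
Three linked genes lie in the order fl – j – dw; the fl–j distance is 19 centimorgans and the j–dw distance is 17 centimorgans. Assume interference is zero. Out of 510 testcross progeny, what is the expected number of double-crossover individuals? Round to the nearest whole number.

16

Map distances give recombination frequencies of 0.190 and 0.170 for the two intervals.
With no interference, expected double-crossover frequency = 0.190 × 0.170 = 0.03230.
Expected number = 0.03230 × 510 = 16.47 ≈ 16.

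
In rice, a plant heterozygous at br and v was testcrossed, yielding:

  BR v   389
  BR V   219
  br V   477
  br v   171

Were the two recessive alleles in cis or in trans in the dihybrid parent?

The two most frequent classes are BR v (389) and br V (477); these are the parental (non-recombinant) types.
So the F1 carried BR v on one chromosome and br V on the other — the recessive alleles are on opposite chromosomes (trans / repulsion).

trans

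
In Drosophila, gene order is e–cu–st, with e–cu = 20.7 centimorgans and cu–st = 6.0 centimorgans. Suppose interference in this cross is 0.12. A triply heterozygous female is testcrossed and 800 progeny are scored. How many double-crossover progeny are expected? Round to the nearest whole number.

Map distances give recombination frequencies of 0.207 and 0.060 for the two intervals.
With interference 0.12 (so coincidence = 0.88), expected double-crossover frequency = 0.207 × 0.060 × 0.88 = 0.01093.
Expected number = 0.01093 × 800 = 8.74 ≈ 9.

9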